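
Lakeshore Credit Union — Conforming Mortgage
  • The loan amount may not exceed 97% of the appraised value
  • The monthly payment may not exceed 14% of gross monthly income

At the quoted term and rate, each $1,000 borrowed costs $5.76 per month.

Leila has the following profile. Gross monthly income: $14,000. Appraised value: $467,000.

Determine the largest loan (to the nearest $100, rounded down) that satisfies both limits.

$340,200

Payment cap: 14% × $14,000 = $1,960/month.
At $5.76 per $1,000, that supports 1,960/5.76 × 1,000 ≈ $340,277 → $340,200.
LTV cap: 97% × $467,000 = $452,990 → $452,900.
Binding constraint: payment-to-income.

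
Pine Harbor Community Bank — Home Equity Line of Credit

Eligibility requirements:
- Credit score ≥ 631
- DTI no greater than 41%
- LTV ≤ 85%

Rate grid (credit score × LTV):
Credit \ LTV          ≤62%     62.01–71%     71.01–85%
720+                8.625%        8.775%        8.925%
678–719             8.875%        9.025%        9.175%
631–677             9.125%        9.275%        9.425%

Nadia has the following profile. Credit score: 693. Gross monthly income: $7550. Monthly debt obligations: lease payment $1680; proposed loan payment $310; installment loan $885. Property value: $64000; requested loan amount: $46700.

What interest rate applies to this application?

Credit score 693 ≥ 631; Total monthly debts = (1,680 + 310 + 885) = 2,875. DTI = 2,875/7,550 = 38.1% ≤ 41%
LTV: 46,700 ÷ 64,000 = 73%, within 85% cap
Credit 693 → row 678–719; LTV 73% → column 71.01–85%. Grid cell → 9.175%.

9.175%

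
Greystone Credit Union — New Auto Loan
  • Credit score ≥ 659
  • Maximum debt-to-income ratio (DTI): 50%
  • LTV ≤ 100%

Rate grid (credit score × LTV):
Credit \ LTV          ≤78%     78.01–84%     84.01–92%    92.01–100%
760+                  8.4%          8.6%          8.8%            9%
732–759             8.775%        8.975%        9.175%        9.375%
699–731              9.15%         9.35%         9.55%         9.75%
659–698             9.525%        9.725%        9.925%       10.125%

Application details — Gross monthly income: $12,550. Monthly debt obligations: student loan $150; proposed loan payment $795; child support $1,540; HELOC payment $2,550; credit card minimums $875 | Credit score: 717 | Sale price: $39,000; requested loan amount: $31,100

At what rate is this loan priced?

9.35%

Credit score 717 ≥ 659; Total monthly debts = (150 + 795 + 1,540 + 2,550 + 875) = 5,910. DTI = 5,910/12,550 = 47.1% ≤ 50%
LTV: 31,100 ÷ 39,000 = 79.7%, within 100% cap
Row: 717 falls in 699–731. Column: 79.7% falls in 78.01–84%. Rate = 9.35%.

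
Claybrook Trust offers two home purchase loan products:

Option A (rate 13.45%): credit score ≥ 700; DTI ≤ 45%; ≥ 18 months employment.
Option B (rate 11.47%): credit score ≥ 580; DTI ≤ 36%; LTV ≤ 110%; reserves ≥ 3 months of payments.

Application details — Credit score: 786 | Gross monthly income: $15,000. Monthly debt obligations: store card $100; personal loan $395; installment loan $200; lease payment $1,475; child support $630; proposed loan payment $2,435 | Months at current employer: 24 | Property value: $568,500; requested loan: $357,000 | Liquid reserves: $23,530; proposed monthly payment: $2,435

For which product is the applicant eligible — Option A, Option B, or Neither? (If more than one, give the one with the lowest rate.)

Total debts = (100 + 395 + 200 + 1,475 + 630 + 2,435) = 5,235; DTI = 5,235/15,000 = 34.9%.
LTV = 357,000/568,500 = 62.8%.
Reserves = 23,530/2,435 = 9.7 months.
Option A: score 786 ≥ 700; DTI 34.9% ≤ 45%; employment 24 ≥ 18 mo → qualifies.
Option B: score 786 ≥ 580; DTI 34.9% ≤ 36%; LTV 62.8% ≤ 110%; reserves 9.7 ≥ 3 mo → qualifies.
Qualifying: Option A, Option B. Lowest rate is 11.47% → Option B.

Option B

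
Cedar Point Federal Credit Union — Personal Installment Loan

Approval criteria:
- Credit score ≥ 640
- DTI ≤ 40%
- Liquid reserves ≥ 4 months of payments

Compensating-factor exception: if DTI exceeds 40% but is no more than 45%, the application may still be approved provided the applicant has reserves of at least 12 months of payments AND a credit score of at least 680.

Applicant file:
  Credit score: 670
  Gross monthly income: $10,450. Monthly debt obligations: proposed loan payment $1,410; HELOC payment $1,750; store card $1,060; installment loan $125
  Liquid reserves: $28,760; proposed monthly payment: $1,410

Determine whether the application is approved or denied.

Denied

Credit score 670 ≥ 640 (meets base)
Total debts = (1,410 + 1,750 + 1,060 + 125) = 4,345. DTI = 4,345/10,450 = 41.6% > 40% — standard DTI limit exceeded.
Reserves = 28,760/1,410 = 20.4 months ≥ 4
41.6% falls in the override range (40%–45%), so the compensating-factor test applies.
Override check — reserves: 20.4 mo (ok); score: 670 (below 680).
Override conditions not both satisfied; exception does not apply.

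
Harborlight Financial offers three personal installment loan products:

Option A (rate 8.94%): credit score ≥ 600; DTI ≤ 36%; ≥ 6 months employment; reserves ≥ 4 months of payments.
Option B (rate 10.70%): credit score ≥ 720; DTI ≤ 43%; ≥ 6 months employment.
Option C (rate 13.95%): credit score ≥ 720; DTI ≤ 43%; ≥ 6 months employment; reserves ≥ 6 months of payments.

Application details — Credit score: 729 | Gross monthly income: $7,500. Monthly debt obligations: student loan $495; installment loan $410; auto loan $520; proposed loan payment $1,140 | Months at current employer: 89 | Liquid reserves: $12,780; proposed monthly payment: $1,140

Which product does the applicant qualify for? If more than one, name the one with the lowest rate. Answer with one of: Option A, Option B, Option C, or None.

Option A

Total debts = (495 + 410 + 520 + 1,140) = 2,565; DTI = 2,565/7,500 = 34.2%.
Reserves = 12,780/1,140 = 11.2 months.
Option A: score 729 ≥ 600; DTI 34.2% ≤ 36%; employment 89 ≥ 6 mo; reserves 11.2 ≥ 4 mo → qualifies.
Option B: score 729 ≥ 720; DTI 34.2% ≤ 43%; employment 89 ≥ 6 mo → qualifies.
Option C: score 729 ≥ 720; DTI 34.2% ≤ 43%; employment 89 ≥ 6 mo; reserves 11.2 ≥ 6 mo → qualifies.
Qualifying: Option A, Option B, Option C. Lowest rate is 8.94% → Option A.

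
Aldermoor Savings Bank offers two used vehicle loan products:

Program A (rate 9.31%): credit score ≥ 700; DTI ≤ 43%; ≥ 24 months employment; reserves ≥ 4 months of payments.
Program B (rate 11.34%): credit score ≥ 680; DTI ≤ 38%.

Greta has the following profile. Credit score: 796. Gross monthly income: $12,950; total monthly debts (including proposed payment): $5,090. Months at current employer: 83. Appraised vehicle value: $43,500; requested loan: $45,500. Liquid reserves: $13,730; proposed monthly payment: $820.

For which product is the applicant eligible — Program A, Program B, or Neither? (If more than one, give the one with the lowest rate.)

DTI = 5,090/12,950 = 39.3%.
LTV = 45,500/43,500 = 104.6%.
Reserves = 13,730/820 = 16.7 months.
Program A: score 796 ≥ 700; DTI 39.3% ≤ 43%; employment 83 ≥ 24 mo; reserves 16.7 ≥ 4 mo → qualifies.
Program B: score 796 ≥ 680; DTI 39.3% > 38% → does not qualify.

Program A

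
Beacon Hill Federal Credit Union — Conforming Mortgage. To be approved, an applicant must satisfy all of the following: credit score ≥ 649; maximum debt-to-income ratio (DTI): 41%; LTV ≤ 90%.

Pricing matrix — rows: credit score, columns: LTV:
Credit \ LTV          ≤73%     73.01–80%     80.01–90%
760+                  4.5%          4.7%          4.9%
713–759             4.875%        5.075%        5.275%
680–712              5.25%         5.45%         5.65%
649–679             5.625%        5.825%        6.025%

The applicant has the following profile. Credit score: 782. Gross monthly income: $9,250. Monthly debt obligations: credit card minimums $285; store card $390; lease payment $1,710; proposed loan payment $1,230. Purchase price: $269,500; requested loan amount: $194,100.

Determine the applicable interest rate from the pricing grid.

4.5%

Credit score 782 ≥ 649; Total monthly debts = (285 + 390 + 1,710 + 1,230) = 3,615. DTI = 3,615/9,250 = 39.1% ≤ 41%
Loan-to-value = 194,100/269,500 = 72% — pass (90% max)
Row: 782 falls in 760+. Column: 72% falls in ≤73%. Rate = 4.5%.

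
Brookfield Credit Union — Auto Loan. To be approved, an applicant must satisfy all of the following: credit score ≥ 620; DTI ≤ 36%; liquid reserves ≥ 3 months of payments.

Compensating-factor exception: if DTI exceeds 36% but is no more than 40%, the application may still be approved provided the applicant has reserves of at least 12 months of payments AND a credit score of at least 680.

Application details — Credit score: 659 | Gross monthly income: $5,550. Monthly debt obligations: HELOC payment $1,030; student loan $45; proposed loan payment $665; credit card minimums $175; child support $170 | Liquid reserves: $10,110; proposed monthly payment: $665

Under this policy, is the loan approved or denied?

Credit score 659 ≥ 620 (meets base)
Total debts = (1,030 + 45 + 665 + 175 + 170) = 2,085. DTI = 2,085/5,550 = 37.6% > 36% — standard DTI limit exceeded.
Liquid reserves cover 10,110/665 = 15.2 months — ≥ 3 required
DTI 37.6% is within the 36%–40% exception band; checking compensating factors.
Override check — reserves: 15.2 mo (ok); score: 659 (below 680).
Compensating-factor requirement not fully met.

Denied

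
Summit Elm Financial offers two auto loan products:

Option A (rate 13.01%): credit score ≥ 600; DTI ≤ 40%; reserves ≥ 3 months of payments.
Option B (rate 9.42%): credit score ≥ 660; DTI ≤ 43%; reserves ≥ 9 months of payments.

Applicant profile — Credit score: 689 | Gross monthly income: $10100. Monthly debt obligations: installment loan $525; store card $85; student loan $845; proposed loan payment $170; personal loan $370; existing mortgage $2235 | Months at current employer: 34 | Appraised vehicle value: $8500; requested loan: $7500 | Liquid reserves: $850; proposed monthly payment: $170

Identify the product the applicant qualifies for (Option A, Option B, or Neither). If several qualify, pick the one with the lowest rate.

Neither

Total debts = (525 + 85 + 845 + 170 + 370 + 2,235) = 4,230; DTI = 4,230/10,100 = 41.9%.
LTV = 7,500/8,500 = 88.2%.
Reserves = 850/170 = 5.0 months.
Option A: score 689 ≥ 600; DTI 41.9% > 40%; reserves 5.0 ≥ 3 mo → does not qualify.
Option B: score 689 ≥ 660; DTI 41.9% ≤ 43%; reserves 5.0 < 9 mo → does not qualify.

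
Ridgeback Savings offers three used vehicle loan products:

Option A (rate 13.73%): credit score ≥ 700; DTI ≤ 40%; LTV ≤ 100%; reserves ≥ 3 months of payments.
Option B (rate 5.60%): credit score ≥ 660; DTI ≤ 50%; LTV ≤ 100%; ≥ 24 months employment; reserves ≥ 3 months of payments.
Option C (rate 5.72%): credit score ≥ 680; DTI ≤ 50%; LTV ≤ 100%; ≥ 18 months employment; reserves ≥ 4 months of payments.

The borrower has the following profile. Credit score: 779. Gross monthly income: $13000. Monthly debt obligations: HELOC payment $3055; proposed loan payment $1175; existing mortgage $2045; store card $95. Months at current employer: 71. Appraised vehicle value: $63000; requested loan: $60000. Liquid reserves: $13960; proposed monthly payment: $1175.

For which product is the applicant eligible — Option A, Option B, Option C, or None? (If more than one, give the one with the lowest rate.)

Total debts = (3,055 + 1,175 + 2,045 + 95) = 6,370; DTI = 6,370/13,000 = 49%.
LTV = 60,000/63,000 = 95.2%.
Reserves = 13,960/1,175 = 11.9 months.
Option A: score 779 ≥ 700; DTI 49% > 40%; LTV 95.2% ≤ 100%; reserves 11.9 ≥ 3 mo → does not qualify.
Option B: score 779 ≥ 660; DTI 49% ≤ 50%; LTV 95.2% ≤ 100%; employment 71 ≥ 24 mo; reserves 11.9 ≥ 3 mo → qualifies.
Option C: score 779 ≥ 680; DTI 49% ≤ 50%; LTV 95.2% ≤ 100%; employment 71 ≥ 18 mo; reserves 11.9 ≥ 4 mo → qualifies.
Qualifying: Option B, Option C. Lowest rate is 5.60% → Option B.

Option B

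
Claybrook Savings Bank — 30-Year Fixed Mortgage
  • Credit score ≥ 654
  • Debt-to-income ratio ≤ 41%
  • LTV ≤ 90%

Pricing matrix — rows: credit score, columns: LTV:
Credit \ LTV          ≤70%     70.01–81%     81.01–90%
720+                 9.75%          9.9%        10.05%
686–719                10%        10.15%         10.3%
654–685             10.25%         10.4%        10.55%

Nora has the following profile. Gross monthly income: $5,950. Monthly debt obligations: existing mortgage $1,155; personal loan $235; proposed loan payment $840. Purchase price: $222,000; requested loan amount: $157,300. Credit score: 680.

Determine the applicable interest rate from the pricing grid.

10.4%

Credit score 680 ≥ 654; Total monthly debts = (1,155 + 235 + 840) = 2,230. DTI: 2,230 ÷ 5,950 = 37.5%, within the 41% cap
Loan-to-value = 157,300/222,000 = 70.9% — pass (90% max)
Credit 680 → row 654–685; LTV 70.9% → column 70.01–81%. Grid cell → 10.4%.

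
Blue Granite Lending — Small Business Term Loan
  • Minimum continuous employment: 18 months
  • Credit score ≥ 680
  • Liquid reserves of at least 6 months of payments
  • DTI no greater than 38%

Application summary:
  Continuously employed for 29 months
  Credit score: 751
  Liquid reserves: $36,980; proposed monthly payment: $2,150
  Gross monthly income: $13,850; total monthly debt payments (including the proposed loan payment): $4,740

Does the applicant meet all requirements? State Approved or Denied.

Employment 29 ≥ 18 months
Credit score 751 ≥ 680 (meets)
Reserves = 36,980/2,150 = 17.2 months ≥ 6
DTI: 4,740 ÷ 13,850 = 34.2%, within the 38% cap
All criteria satisfied.

Approved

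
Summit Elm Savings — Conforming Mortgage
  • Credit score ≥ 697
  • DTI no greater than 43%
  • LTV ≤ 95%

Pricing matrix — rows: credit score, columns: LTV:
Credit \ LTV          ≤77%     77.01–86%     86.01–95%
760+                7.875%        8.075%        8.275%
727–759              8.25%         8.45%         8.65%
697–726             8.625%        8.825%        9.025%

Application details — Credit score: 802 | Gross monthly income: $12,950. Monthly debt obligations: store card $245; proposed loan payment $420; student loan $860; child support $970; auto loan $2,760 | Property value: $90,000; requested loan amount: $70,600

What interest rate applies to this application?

Credit score 802 ≥ 697; Total monthly debts = (245 + 420 + 860 + 970 + 2,760) = 5,255. DTI = 5,255/12,950 = 40.6% ≤ 43%
LTV = 70,600/90,000 = 78.4% ≤ 95%
Score 802 is in the 760+ band; LTV 78.4% is in the 77.01–86% band → 8.075%.

8.075%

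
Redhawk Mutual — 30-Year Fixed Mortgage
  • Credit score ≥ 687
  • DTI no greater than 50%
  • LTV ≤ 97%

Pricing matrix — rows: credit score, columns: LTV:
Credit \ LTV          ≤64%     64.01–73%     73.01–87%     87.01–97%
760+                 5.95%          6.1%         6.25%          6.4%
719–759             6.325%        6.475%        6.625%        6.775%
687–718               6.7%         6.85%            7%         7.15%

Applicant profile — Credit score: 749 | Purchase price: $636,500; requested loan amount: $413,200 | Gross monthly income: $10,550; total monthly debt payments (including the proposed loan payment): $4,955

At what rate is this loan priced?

Credit score 749 ≥ 687; DTI = 4,955/10,550 = 47% ≤ 50%
Loan-to-value = 413,200/636,500 = 64.9% — pass (97% max)
Row: 749 falls in 719–759. Column: 64.9% falls in 64.01–73%. Rate = 6.475%.

6.475%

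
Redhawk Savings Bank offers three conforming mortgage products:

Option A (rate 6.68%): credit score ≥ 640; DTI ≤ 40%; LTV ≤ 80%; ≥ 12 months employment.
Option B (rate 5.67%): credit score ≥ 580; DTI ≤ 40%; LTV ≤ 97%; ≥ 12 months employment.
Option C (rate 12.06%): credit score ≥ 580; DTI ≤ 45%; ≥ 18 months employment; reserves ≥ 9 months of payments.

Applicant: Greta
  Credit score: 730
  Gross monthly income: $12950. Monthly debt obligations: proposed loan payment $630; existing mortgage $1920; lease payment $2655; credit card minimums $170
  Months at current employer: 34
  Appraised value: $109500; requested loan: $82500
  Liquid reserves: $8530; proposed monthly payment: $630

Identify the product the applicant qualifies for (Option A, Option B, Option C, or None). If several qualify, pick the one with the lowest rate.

Total debts = (630 + 1,920 + 2,655 + 170) = 5,375; DTI = 5,375/12,950 = 41.5%.
LTV = 82,500/109,500 = 75.3%.
Reserves = 8,530/630 = 13.5 months.
Option A: score 730 ≥ 640; DTI 41.5% > 40%; LTV 75.3% ≤ 80%; employment 34 ≥ 12 mo → does not qualify.
Option B: score 730 ≥ 580; DTI 41.5% > 40%; LTV 75.3% ≤ 97%; employment 34 ≥ 12 mo → does not qualify.
Option C: score 730 ≥ 580; DTI 41.5% ≤ 45%; employment 34 ≥ 18 mo; reserves 13.5 ≥ 9 mo → qualifies.

Option C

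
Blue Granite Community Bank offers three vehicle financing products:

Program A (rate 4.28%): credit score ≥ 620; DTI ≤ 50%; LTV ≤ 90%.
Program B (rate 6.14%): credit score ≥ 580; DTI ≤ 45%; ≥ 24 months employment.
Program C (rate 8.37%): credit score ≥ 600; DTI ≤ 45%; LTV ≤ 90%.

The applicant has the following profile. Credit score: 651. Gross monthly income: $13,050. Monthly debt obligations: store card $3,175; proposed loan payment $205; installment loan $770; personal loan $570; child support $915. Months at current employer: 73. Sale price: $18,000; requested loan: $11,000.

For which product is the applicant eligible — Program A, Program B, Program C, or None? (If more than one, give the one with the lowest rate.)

Program A

Total debts = (3,175 + 205 + 770 + 570 + 915) = 5,635; DTI = 5,635/13,050 = 43.2%.
LTV = 11,000/18,000 = 61.1%.
Program A: score 651 ≥ 620; DTI 43.2% ≤ 50%; LTV 61.1% ≤ 90% → qualifies.
Program B: score 651 ≥ 580; DTI 43.2% ≤ 45%; employment 73 ≥ 24 mo → qualifies.
Program C: score 651 ≥ 600; DTI 43.2% ≤ 45%; LTV 61.1% ≤ 90% → qualifies.
Qualifying: Program A, Program B, Program C. Lowest rate is 4.28% → Program A.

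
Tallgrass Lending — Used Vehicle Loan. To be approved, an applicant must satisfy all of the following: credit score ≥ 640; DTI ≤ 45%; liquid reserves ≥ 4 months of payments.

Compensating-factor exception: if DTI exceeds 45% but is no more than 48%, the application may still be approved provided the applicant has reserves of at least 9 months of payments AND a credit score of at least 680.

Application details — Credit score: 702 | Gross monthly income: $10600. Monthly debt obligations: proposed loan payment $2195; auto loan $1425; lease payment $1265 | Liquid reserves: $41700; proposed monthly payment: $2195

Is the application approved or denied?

Approved

Credit score 702 ≥ 640 (meets base)
Total debts = (2,195 + 1,425 + 1,265) = 4,885. DTI: 4,885 ÷ 10,600 = 46.1%, over the 45% base limit.
Reserves: 41,700 ÷ 2,195 = 19.0 months (meets 4-month minimum)
46.1% falls in the override range (45%–48%), so the compensating-factor test applies.
Override check — reserves: 19.0 mo (ok); score: 702 (ok).
Both override conditions satisfied; DTI exception granted.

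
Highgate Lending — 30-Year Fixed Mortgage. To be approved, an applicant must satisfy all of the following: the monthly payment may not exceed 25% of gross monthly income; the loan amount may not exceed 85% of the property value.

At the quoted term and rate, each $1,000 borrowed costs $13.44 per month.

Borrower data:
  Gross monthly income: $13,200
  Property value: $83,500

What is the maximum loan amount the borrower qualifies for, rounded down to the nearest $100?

Payment cap: 25% × $13,200 = $3,300/month.
At $13.44 per $1,000, that supports 3,300/13.44 × 1,000 ≈ $245,535 → $245,500.
LTV cap: 85% × $83,500 = $70,975 → $70,900.
Binding constraint: loan-to-value.

$70,900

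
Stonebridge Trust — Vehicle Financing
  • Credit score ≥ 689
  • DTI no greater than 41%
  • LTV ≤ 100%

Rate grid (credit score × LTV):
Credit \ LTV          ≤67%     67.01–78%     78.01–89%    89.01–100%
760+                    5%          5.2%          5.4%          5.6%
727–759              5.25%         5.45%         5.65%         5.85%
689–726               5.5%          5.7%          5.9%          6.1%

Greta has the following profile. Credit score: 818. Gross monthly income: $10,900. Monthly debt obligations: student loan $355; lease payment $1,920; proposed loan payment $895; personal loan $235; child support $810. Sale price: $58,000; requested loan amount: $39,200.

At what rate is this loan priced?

5.2%

Credit score 818 ≥ 689; Total monthly debts = (355 + 1,920 + 895 + 235 + 810) = 4,215. DTI: 4,215 ÷ 10,900 = 38.7%, within the 41% cap
Loan-to-value = 39,200/58,000 = 67.6% — pass (100% max)
Score 818 is in the 760+ band; LTV 67.6% is in the 67.01–78% band → 5.2%.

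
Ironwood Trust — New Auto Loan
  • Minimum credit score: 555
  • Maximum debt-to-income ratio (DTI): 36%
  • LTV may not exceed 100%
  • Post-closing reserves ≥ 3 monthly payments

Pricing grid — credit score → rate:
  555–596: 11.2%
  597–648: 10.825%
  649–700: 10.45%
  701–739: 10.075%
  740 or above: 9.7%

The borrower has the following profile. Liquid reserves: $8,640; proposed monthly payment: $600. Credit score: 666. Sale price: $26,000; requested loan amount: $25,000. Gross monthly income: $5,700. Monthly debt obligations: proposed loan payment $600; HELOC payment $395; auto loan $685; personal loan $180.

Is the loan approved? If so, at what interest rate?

Credit score 666 ≥ 555 (meets minimum)
LTV: 25,000 ÷ 26,000 = 96.2%, within 100% cap
Total monthly debts = (600 + 395 + 685 + 180) = 1,860. DTI: 1,860 ÷ 5,700 = 32.6%, within the 36% cap
Reserves = 8,640/600 = 14.4 months ≥ 3
All requirements met. Score 666 falls in the 649–700 tier → 10.45%.

Approved at 10.45%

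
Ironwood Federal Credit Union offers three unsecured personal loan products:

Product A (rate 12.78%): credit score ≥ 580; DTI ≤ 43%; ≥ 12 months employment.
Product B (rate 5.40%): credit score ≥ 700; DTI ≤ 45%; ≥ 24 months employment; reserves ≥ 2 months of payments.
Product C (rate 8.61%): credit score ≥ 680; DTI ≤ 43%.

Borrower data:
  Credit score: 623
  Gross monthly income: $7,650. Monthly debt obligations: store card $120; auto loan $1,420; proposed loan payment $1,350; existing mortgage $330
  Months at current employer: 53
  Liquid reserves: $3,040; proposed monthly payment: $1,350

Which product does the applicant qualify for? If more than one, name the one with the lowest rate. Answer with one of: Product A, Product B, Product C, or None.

Product A

Total debts = (120 + 1,420 + 1,350 + 330) = 3,220; DTI = 3,220/7,650 = 42.1%.
Reserves = 3,040/1,350 = 2.3 months.
Product A: score 623 ≥ 580; DTI 42.1% ≤ 43%; employment 53 ≥ 12 mo → qualifies.
Product B: score 623 < 700; DTI 42.1% ≤ 45%; employment 53 ≥ 24 mo; reserves 2.3 ≥ 2 mo → does not qualify.
Product C: score 623 < 680; DTI 42.1% ≤ 43% → does not qualify.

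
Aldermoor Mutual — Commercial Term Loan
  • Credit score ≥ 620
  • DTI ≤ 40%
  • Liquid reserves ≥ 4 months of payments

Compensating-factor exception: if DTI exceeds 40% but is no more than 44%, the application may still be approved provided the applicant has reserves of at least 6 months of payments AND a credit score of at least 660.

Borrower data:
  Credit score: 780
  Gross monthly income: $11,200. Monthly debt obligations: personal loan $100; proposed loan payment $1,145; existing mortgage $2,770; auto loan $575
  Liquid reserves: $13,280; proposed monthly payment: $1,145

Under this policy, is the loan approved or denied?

Credit score 780 ≥ 620 (meets base)
Total debts = (100 + 1,145 + 2,770 + 575) = 4,590. DTI = 4,590/11,200 = 41% > 40% — standard DTI limit exceeded.
Reserves: 13,280 ÷ 1,145 = 11.6 months (meets 4-month minimum)
41% falls in the override range (40%–44%), so the compensating-factor test applies.
Reserves 11.6 ≥ 6 months; credit score 780 ≥ 660.
Both override conditions satisfied; DTI exception granted.

Approved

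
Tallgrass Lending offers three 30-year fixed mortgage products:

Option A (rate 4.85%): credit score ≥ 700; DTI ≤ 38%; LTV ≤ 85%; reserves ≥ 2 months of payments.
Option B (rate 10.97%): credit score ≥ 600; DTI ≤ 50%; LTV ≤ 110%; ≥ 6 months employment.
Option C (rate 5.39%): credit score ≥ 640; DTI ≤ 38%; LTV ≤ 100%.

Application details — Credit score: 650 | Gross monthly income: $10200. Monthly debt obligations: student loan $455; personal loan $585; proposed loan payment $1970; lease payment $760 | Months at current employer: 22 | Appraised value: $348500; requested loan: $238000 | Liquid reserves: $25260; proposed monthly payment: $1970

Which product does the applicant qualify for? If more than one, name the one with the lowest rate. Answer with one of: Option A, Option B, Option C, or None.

Option C

Total debts = (455 + 585 + 1,970 + 760) = 3,770; DTI = 3,770/10,200 = 37%.
LTV = 238,000/348,500 = 68.3%.
Reserves = 25,260/1,970 = 12.8 months.
Option A: score 650 < 700; DTI 37% ≤ 38%; LTV 68.3% ≤ 85%; reserves 12.8 ≥ 2 mo → does not qualify.
Option B: score 650 ≥ 600; DTI 37% ≤ 50%; LTV 68.3% ≤ 110%; employment 22 ≥ 6 mo → qualifies.
Option C: score 650 ≥ 640; DTI 37% ≤ 38%; LTV 68.3% ≤ 100% → qualifies.
Qualifying: Option B, Option C. Lowest rate is 5.39% → Option C.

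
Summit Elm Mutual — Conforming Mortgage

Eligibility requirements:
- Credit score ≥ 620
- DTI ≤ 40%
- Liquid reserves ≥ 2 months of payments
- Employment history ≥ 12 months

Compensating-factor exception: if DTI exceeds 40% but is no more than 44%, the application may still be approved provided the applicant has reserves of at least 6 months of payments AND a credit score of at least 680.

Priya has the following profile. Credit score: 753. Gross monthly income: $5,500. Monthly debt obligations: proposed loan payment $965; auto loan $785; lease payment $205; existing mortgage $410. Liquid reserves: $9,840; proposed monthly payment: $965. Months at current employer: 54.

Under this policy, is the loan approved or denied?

Credit score 753 ≥ 620 (meets base)
Total debts = (965 + 785 + 205 + 410) = 2,365. DTI: 2,365 ÷ 5,500 = 43%, over the 40% base limit.
Reserves: 9,840 ÷ 965 = 10.2 months (meets 2-month minimum)
Employment 54 ≥ 12 months
43% falls in the override range (40%–44%), so the compensating-factor test applies.
Override check — reserves: 10.2 mo (ok); score: 753 (ok).
Both compensating conditions met → exception applies.

Approved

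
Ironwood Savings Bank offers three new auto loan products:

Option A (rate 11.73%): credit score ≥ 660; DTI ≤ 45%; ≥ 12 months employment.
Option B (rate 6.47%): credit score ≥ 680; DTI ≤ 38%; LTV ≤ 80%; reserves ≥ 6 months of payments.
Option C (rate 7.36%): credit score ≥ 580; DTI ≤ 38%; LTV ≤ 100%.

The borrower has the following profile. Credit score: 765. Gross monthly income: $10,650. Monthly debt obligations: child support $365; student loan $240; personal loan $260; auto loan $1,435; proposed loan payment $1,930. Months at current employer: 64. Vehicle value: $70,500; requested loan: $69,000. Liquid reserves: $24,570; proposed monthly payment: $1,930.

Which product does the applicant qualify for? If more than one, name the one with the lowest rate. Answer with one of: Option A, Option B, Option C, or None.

Total debts = (365 + 240 + 260 + 1,435 + 1,930) = 4,230; DTI = 4,230/10,650 = 39.7%.
LTV = 69,000/70,500 = 97.9%.
Reserves = 24,570/1,930 = 12.7 months.
Option A: score 765 ≥ 660; DTI 39.7% ≤ 45%; employment 64 ≥ 12 mo → qualifies.
Option B: score 765 ≥ 680; DTI 39.7% > 38%; LTV 97.9% > 80%; reserves 12.7 ≥ 6 mo → does not qualify.
Option C: score 765 ≥ 580; DTI 39.7% > 38%; LTV 97.9% ≤ 100% → does not qualify.

Option A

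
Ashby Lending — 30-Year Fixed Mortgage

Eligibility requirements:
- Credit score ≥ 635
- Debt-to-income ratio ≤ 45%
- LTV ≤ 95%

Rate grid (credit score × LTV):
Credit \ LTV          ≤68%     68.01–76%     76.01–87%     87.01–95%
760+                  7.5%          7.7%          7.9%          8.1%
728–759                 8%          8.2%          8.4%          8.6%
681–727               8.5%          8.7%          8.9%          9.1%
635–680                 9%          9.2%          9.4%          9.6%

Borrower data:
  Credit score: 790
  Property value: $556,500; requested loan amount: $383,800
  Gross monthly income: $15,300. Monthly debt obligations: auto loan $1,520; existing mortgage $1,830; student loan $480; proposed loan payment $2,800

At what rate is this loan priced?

Credit score 790 ≥ 635; Total monthly debts = (1,520 + 1,830 + 480 + 2,800) = 6,630. Debt-to-income = 6,630/15,300 = 43.3% — meets 45% limit
LTV: 383,800 ÷ 556,500 = 69%, within 95% cap
Score 790 is in the 760+ band; LTV 69% is in the 68.01–76% band → 7.7%.

7.7%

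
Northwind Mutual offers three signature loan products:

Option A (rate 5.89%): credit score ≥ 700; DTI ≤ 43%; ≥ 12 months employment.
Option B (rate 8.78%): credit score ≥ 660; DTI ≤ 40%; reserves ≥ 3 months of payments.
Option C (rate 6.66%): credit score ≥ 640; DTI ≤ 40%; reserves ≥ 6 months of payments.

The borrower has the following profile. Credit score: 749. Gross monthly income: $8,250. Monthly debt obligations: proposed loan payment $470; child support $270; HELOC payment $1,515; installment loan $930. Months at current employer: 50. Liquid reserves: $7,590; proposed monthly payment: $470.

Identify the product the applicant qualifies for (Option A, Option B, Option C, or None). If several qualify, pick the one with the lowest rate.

Option A

Total debts = (470 + 270 + 1,515 + 930) = 3,185; DTI = 3,185/8,250 = 38.6%.
Reserves = 7,590/470 = 16.1 months.
Option A: score 749 ≥ 700; DTI 38.6% ≤ 43%; employment 50 ≥ 12 mo → qualifies.
Option B: score 749 ≥ 660; DTI 38.6% ≤ 40%; reserves 16.1 ≥ 3 mo → qualifies.
Option C: score 749 ≥ 640; DTI 38.6% ≤ 40%; reserves 16.1 ≥ 6 mo → qualifies.
Qualifying: Option A, Option B, Option C. Lowest rate is 5.89% → Option A.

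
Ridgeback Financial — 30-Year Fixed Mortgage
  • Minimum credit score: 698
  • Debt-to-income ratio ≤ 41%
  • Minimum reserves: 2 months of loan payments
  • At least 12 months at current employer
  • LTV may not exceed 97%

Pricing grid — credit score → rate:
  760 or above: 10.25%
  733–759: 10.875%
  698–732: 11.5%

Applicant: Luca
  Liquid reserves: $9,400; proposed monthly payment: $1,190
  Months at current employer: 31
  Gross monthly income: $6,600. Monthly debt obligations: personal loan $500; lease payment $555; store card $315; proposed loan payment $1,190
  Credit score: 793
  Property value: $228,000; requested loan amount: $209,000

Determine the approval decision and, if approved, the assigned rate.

Credit score 793 ≥ 698 (meets minimum)
Employment 31 ≥ 12 months
Total monthly debts = (500 + 555 + 315 + 1,190) = 2,560. DTI: 2,560 ÷ 6,600 = 38.8%, within the 41% cap
LTV: 209,000 ÷ 228,000 = 91.7%, within 97% cap
Reserves: 9,400 ÷ 1,190 = 7.9 months (meets 2-month minimum)
All requirements met. Score 793 falls in the 760 or above tier → 10.25%.

Approved at 10.25%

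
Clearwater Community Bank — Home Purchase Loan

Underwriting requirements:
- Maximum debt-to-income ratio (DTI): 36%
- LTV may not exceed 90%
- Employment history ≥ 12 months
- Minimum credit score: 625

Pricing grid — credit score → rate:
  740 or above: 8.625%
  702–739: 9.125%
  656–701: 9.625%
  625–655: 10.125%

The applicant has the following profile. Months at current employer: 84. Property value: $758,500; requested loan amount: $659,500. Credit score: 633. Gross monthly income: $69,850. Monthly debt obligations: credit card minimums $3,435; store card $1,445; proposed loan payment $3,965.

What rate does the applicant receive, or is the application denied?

Credit score 633 ≥ 625 (meets minimum)
Employment 84 ≥ 12 months
Total monthly debts = (3,435 + 1,445 + 3,965) = 8,845. Debt-to-income = 8,845/69,850 = 12.7% — meets 36% limit
LTV = 659,500/758,500 = 86.9% ≤ 90%
All requirements met. Score 633 falls in the 625–655 tier → 10.125%.

Approved at 10.125%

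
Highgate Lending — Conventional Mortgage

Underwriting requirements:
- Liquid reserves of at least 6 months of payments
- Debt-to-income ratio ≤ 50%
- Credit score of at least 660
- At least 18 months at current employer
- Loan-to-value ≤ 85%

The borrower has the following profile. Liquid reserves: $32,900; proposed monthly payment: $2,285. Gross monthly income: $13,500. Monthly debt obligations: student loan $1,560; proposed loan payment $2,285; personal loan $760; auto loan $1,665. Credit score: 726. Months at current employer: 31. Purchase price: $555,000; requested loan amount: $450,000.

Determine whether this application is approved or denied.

Approved

Reserves: 32,900 ÷ 2,285 = 14.4 months (meets 6-month minimum)
Total monthly debts = (1,560 + 2,285 + 760 + 1,665) = 6,270. Debt-to-income = 6,270/13,500 = 46.4% — meets 50% limit
Credit score 726 ≥ 660 (meets)
Employment 31 ≥ 18 months
Loan-to-value = 450,000/555,000 = 81.1% — pass (85% max)
All criteria satisfied.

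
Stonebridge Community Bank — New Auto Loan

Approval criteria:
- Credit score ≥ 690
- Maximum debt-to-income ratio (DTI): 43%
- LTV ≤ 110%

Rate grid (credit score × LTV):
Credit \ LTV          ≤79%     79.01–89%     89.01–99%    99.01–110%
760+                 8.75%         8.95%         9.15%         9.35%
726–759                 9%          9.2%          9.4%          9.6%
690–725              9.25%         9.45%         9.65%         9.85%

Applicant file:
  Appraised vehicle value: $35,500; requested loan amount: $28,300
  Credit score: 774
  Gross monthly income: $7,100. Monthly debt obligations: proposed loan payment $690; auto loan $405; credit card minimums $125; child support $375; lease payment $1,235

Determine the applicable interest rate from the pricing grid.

Credit score 774 ≥ 690; Total monthly debts = (690 + 405 + 125 + 375 + 1,235) = 2,830. Debt-to-income = 2,830/7,100 = 39.9% — meets 43% limit
Loan-to-value = 28,300/35,500 = 79.7% — pass (110% max)
Score 774 is in the 760+ band; LTV 79.7% is in the 79.01–89% band → 8.95%.

8.95%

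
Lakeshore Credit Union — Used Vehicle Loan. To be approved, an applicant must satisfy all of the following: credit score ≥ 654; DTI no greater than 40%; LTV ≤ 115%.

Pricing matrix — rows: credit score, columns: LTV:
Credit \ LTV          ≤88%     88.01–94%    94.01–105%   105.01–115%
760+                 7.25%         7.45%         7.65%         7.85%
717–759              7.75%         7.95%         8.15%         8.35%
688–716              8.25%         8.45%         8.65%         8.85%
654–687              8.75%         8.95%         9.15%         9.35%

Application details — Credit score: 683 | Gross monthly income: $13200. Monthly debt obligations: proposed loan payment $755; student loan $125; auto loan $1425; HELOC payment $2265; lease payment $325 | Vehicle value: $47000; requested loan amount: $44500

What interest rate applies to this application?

Credit score 683 ≥ 654; Total monthly debts = (755 + 125 + 1,425 + 2,265 + 325) = 4,895. Debt-to-income = 4,895/13,200 = 37.1% — meets 40% limit
Loan-to-value = 44,500/47,000 = 94.7% — pass (115% max)
Row: 683 falls in 654–687. Column: 94.7% falls in 94.01–105%. Rate = 9.15%.

9.15%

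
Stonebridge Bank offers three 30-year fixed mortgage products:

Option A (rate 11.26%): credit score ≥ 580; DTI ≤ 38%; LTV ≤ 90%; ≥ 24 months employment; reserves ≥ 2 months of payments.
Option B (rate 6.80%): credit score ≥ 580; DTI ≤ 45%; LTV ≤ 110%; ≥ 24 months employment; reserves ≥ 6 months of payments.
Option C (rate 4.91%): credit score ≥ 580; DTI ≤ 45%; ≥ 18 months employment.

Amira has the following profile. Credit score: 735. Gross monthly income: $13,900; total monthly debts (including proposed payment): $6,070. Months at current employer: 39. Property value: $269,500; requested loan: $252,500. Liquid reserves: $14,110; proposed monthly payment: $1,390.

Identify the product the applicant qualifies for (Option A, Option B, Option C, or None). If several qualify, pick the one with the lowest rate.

DTI = 6,070/13,900 = 43.7%.
LTV = 252,500/269,500 = 93.7%.
Reserves = 14,110/1,390 = 10.2 months.
Option A: score 735 ≥ 580; DTI 43.7% > 38%; LTV 93.7% > 90%; employment 39 ≥ 24 mo; reserves 10.2 ≥ 2 mo → does not qualify.
Option B: score 735 ≥ 580; DTI 43.7% ≤ 45%; LTV 93.7% ≤ 110%; employment 39 ≥ 24 mo; reserves 10.2 ≥ 6 mo → qualifies.
Option C: score 735 ≥ 580; DTI 43.7% ≤ 45%; employment 39 ≥ 18 mo → qualifies.
Qualifying: Option B, Option C. Lowest rate is 4.91% → Option C.

Option C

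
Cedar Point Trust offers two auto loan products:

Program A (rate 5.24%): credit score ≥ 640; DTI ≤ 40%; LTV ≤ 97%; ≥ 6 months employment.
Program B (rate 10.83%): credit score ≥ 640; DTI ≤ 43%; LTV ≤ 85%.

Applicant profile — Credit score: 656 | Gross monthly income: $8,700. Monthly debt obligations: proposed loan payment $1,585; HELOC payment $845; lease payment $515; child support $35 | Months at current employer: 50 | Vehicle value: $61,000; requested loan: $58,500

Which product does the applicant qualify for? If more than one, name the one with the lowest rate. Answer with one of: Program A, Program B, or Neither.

Program A

Total debts = (1,585 + 845 + 515 + 35) = 2,980; DTI = 2,980/8,700 = 34.3%.
LTV = 58,500/61,000 = 95.9%.
Program A: score 656 ≥ 640; DTI 34.3% ≤ 40%; LTV 95.9% ≤ 97%; employment 50 ≥ 6 mo → qualifies.
Program B: score 656 ≥ 640; DTI 34.3% ≤ 43%; LTV 95.9% > 85% → does not qualify.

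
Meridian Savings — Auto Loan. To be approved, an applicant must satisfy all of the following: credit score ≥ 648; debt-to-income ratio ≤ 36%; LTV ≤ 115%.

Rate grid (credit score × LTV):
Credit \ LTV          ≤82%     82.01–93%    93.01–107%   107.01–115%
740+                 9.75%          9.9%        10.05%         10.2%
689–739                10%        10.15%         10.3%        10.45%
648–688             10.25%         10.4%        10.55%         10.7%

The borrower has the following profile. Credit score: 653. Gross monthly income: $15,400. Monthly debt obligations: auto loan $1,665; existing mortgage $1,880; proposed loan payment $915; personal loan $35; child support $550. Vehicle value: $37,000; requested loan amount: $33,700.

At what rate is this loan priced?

10.4%

Credit score 653 ≥ 648; Total monthly debts = (1,665 + 1,880 + 915 + 35 + 550) = 5,045. DTI: 5,045 ÷ 15,400 = 32.8%, within the 36% cap
LTV = 33,700/37,000 = 91.1% ≤ 115%
Row: 653 falls in 648–688. Column: 91.1% falls in 82.01–93%. Rate = 10.4%.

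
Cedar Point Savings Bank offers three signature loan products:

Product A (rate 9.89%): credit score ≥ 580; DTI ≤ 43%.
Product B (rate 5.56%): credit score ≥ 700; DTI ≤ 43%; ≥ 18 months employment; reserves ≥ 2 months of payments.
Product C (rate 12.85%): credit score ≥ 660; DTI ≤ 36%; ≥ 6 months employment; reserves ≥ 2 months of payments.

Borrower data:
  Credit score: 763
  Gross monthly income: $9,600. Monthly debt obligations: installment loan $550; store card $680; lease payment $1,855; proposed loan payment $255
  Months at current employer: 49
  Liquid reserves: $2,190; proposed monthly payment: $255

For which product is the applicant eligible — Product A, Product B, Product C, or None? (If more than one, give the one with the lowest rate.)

Total debts = (550 + 680 + 1,855 + 255) = 3,340; DTI = 3,340/9,600 = 34.8%.
Reserves = 2,190/255 = 8.6 months.
Product A: score 763 ≥ 580; DTI 34.8% ≤ 43% → qualifies.
Product B: score 763 ≥ 700; DTI 34.8% ≤ 43%; employment 49 ≥ 18 mo; reserves 8.6 ≥ 2 mo → qualifies.
Product C: score 763 ≥ 660; DTI 34.8% ≤ 36%; employment 49 ≥ 6 mo; reserves 8.6 ≥ 2 mo → qualifies.
Qualifying: Product A, Product B, Product C. Lowest rate is 5.56% → Product B.

Product B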